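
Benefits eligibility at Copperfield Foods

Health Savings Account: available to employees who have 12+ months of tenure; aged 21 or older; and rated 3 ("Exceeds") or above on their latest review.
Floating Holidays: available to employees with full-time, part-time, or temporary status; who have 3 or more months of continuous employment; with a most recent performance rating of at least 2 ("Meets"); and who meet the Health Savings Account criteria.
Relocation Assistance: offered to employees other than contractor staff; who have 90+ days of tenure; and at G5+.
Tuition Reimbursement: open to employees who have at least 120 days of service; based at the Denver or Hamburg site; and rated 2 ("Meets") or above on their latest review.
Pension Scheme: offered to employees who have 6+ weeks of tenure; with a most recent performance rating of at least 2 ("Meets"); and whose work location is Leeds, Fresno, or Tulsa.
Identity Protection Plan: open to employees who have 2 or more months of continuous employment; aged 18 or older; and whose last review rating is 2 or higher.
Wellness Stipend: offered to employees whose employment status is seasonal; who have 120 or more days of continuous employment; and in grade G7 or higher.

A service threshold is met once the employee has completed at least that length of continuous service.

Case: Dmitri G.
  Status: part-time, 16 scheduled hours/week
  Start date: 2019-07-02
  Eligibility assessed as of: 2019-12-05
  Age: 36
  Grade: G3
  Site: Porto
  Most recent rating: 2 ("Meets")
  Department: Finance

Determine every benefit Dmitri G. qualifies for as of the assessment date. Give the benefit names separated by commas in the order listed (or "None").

Identity Protection Plan

Service from 2019-07-02 to 2019-12-05: 156 days.
Health Savings Account — service 156 days < 12 months (≈360 days) ✗ → not eligible.
Floating Holidays — status part-time ✓; service 156 days ≥ 3 months (≈90 days) ✓; rating 2 ≥ 2 ✓; not eligible for Health Savings Account ✗ → not eligible.
Relocation Assistance — status part-time ✓ (not excluded); service 156 days ≥ 90 days ✓; grade G3 < G5 ✗ → not eligible.
Tuition Reimbursement — service 156 days ≥ 120 days ✓; site Porto ✗ (not Denver or Hamburg) → not eligible.
Pension Scheme — service 156 days ≥ 6 weeks (≈42 days) ✓; rating 2 ≥ 2 ✓; site Porto ✗ (not Leeds, Fresno, or Tulsa) → not eligible.
Identity Protection Plan — service 156 days ≥ 2 months (≈60 days) ✓; age 36 ≥ 18 ✓; rating 2 ≥ 2 ✓ → eligible.
Wellness Stipend — status part-time ✗ (requires seasonal) → not eligible.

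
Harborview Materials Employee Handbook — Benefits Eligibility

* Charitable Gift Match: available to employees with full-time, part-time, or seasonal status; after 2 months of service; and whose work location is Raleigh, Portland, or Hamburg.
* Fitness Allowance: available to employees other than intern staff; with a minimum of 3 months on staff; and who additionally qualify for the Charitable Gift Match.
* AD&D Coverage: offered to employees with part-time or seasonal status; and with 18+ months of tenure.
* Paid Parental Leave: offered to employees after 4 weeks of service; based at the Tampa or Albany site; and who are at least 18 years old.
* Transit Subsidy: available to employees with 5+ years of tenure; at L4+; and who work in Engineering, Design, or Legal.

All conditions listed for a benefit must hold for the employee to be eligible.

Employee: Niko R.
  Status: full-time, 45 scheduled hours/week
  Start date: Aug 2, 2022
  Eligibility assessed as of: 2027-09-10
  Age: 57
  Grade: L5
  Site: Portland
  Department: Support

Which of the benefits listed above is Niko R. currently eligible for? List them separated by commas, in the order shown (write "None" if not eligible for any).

Service from Aug 2, 2022 to 2027-09-10: 1865 days.
Charitable Gift Match — status full-time ✓; service 1865 days ≥ 2 months (≈60 days) ✓; site Portland ✓ → eligible.
Fitness Allowance — status full-time ✓ (not excluded); service 1865 days ≥ 3 months (≈90 days) ✓; eligible for Charitable Gift Match ✓ → eligible.
AD&D Coverage — status full-time ✗ (requires part-time or seasonal) → not eligible.
Paid Parental Leave — service 1865 days ≥ 4 weeks (≈28 days) ✓; site Portland ✗ (not Tampa or Albany) → not eligible.
Transit Subsidy — service 1865 days ≥ 5 years (≈1825 days) ✓; grade L5 ≥ L4 ✓; dept Support ✗ → not eligible.

Charitable Gift Match, Fitness Allowance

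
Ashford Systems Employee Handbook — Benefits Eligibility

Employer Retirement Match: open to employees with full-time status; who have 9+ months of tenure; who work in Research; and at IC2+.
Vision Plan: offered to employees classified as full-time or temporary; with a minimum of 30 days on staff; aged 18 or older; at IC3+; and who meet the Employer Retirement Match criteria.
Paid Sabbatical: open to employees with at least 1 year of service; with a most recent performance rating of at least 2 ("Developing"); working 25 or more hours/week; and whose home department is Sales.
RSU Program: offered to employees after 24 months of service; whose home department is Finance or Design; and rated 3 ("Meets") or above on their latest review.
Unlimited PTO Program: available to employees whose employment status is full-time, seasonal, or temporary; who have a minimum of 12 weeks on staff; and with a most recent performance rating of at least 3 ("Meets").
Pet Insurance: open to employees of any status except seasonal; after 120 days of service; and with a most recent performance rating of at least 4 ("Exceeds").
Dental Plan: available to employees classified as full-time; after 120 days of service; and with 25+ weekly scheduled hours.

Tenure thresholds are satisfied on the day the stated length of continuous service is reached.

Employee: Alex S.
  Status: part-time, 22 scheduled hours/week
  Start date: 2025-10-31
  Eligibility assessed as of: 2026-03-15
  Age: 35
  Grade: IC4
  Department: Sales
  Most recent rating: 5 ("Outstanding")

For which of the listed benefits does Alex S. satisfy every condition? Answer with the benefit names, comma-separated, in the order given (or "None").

Service from 2025-10-31 to 2026-03-15: 135 days.
Employer Retirement Match — status part-time ✗ (requires full-time) → not eligible.
Vision Plan — status part-time ✗ (requires full-time or temporary) → not eligible.
Paid Sabbatical — service 135 days < 1 year (≈365 days) ✗ → not eligible.
RSU Program — service 135 days < 24 months (≈720 days) ✗ → not eligible.
Unlimited PTO Program — status part-time ✗ (requires full-time, seasonal, or temporary) → not eligible.
Pet Insurance — status part-time ✓ (not excluded); service 135 days ≥ 120 days ✓; rating 5 ≥ 4 ✓ → eligible.
Dental Plan — status part-time ✗ (requires full-time) → not eligible.

Pet Insurance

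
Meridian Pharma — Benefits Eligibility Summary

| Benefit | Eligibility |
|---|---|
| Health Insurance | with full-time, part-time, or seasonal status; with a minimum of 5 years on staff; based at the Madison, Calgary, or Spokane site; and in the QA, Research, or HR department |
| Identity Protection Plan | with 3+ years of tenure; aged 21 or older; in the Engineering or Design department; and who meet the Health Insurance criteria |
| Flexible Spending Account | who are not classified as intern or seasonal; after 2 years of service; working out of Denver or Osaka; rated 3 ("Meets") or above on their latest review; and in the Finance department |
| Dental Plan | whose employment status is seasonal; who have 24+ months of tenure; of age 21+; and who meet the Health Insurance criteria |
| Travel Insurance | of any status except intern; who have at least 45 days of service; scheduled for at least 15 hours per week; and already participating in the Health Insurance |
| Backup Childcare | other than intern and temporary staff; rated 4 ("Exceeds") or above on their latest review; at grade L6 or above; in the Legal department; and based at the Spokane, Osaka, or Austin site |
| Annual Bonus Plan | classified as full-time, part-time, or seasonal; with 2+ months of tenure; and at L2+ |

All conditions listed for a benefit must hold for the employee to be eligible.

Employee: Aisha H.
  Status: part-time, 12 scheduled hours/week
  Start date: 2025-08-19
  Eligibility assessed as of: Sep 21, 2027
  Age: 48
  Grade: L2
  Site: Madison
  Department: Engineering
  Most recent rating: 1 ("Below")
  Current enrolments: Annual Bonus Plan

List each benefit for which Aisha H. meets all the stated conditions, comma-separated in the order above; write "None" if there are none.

Service from 2025-08-19 to Sep 21, 2027: 763 days.
Health Insurance — status part-time ✓; service 763 days < 5 years (≈1825 days) ✗ → not eligible.
Identity Protection Plan — service 763 days < 3 years (≈1095 days) ✗ → not eligible.
Flexible Spending Account — status part-time ✓ (not excluded); service 763 days ≥ 2 years (≈730 days) ✓; site Madison ✗ (not Denver or Osaka) → not eligible.
Dental Plan — status part-time ✗ (requires seasonal) → not eligible.
Travel Insurance — status part-time ✓ (not excluded); service 763 days ≥ 45 days ✓; 12 hrs/wk < 15 ✗ → not eligible.
Backup Childcare — status part-time ✓ (not excluded); rating 1 < 4 ✗ → not eligible.
Annual Bonus Plan — status part-time ✓; service 763 days ≥ 2 months (≈60 days) ✓; grade L2 ≥ L2 ✓ → eligible.

Annual Bonus Plan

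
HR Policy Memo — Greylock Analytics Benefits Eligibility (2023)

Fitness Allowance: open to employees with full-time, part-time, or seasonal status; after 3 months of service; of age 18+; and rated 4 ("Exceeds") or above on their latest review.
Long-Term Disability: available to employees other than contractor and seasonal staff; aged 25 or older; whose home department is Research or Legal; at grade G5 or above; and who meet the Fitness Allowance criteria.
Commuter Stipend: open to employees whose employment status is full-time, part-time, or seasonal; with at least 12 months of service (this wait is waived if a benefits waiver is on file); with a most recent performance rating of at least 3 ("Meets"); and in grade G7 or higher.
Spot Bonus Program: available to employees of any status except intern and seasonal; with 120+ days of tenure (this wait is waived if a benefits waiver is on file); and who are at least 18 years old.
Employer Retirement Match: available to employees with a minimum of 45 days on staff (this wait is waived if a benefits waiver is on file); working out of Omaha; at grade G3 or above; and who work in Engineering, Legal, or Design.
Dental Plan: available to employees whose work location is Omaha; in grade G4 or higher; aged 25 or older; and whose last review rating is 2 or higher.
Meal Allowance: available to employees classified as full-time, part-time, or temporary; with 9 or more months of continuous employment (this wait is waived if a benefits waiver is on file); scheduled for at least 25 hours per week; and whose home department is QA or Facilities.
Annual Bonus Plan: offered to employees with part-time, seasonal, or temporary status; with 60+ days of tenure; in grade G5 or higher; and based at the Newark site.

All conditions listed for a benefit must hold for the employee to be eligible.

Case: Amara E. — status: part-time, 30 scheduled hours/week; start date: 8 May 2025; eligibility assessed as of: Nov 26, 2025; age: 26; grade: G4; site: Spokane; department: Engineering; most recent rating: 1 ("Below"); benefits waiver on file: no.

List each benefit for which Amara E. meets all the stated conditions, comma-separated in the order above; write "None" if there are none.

Spot Bonus Program

Service from 8 May 2025 to Nov 26, 2025: 202 days.
Fitness Allowance — status part-time ✓; service 202 days ≥ 3 months (≈90 days) ✓; age 26 ≥ 18 ✓; rating 1 < 4 ✗ → not eligible.
Long-Term Disability — status part-time ✓ (not excluded); age 26 ≥ 25 ✓; dept Engineering ✗ → not eligible.
Commuter Stipend — status part-time ✓; no waiver, service 202 days < 12 months (≈360 days) ✗ → not eligible.
Spot Bonus Program — status part-time ✓ (not excluded); no waiver, service 202 days ≥ 120 days ✓; age 26 ≥ 18 ✓ → eligible.
Employer Retirement Match — no waiver, service 202 days ≥ 45 days ✓; site Spokane ✗ (not Omaha) → not eligible.
Dental Plan — site Spokane ✗ (not Omaha) → not eligible.
Meal Allowance — status part-time ✓; no waiver, service 202 days < 9 months (≈270 days) ✗ → not eligible.
Annual Bonus Plan — status part-time ✓; service 202 days ≥ 60 days ✓; grade G4 < G5 ✗ → not eligible.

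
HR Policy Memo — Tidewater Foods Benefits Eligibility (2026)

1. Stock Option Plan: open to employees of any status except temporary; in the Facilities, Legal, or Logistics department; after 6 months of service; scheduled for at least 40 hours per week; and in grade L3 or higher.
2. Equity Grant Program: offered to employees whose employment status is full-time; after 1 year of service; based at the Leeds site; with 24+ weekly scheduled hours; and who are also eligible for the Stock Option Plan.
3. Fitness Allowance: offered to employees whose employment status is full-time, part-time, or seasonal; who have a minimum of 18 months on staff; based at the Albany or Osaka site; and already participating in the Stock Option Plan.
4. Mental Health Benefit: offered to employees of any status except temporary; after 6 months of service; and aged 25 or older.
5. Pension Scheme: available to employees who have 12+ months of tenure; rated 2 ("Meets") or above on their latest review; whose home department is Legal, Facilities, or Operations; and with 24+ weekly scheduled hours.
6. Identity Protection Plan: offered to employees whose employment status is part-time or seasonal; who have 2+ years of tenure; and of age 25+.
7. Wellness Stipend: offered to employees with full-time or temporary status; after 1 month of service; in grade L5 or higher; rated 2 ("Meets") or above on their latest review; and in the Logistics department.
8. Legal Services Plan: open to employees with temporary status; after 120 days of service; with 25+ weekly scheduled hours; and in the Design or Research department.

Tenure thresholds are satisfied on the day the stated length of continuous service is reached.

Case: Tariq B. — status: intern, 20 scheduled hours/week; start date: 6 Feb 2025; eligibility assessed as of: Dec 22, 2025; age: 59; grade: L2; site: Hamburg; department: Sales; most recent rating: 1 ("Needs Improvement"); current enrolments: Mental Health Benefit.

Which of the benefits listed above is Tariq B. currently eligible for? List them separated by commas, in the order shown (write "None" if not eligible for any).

Service from 6 Feb 2025 to Dec 22, 2025: 319 days.
Stock Option Plan — status intern ✓ (not excluded); dept Sales ✗ → not eligible.
Equity Grant Program — status intern ✗ (requires full-time) → not eligible.
Fitness Allowance — status intern ✗ (requires full-time, part-time, or seasonal) → not eligible.
Mental Health Benefit — status intern ✓ (not excluded); service 319 days ≥ 6 months (≈180 days) ✓; age 59 ≥ 25 ✓ → eligible.
Pension Scheme — service 319 days < 12 months (≈360 days) ✗ → not eligible.
Identity Protection Plan — status intern ✗ (requires part-time or seasonal) → not eligible.
Wellness Stipend — status intern ✗ (requires full-time or temporary) → not eligible.
Legal Services Plan — status intern ✗ (requires temporary) → not eligible.

Mental Health Benefit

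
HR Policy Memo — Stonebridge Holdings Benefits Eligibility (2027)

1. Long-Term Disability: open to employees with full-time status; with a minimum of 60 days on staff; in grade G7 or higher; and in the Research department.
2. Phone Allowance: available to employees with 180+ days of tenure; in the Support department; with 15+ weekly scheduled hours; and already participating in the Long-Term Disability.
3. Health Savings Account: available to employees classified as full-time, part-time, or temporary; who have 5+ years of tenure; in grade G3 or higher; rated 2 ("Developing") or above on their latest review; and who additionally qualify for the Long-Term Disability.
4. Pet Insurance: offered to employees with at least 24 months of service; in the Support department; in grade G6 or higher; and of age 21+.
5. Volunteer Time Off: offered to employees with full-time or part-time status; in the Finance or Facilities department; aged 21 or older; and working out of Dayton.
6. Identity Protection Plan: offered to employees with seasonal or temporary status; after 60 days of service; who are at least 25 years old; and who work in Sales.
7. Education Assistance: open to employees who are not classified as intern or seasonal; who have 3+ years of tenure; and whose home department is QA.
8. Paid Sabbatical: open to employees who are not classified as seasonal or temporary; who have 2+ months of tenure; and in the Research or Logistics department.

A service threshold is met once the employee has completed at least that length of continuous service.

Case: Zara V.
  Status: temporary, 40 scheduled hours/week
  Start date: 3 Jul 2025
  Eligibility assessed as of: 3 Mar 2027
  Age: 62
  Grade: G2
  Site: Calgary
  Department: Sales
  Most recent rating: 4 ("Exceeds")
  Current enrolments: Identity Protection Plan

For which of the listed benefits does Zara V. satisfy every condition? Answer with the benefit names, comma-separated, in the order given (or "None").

Service from 3 Jul 2025 to 3 Mar 2027: 608 days.
Long-Term Disability — status temporary ✗ (requires full-time) → not eligible.
Phone Allowance — service 608 days ≥ 180 days ✓; dept Sales ✗ → not eligible.
Health Savings Account — status temporary ✓; service 608 days < 5 years (≈1825 days) ✗ → not eligible.
Pet Insurance — service 608 days < 24 months (≈720 days) ✗ → not eligible.
Volunteer Time Off — status temporary ✗ (requires full-time or part-time) → not eligible.
Identity Protection Plan — status temporary ✓; service 608 days ≥ 60 days ✓; age 62 ≥ 25 ✓; dept Sales ✓ → eligible.
Education Assistance — status temporary ✓ (not excluded); service 608 days < 3 years (≈1095 days) ✗ → not eligible.
Paid Sabbatical — status temporary ✗ (excluded) → not eligible.

Identity Protection Plan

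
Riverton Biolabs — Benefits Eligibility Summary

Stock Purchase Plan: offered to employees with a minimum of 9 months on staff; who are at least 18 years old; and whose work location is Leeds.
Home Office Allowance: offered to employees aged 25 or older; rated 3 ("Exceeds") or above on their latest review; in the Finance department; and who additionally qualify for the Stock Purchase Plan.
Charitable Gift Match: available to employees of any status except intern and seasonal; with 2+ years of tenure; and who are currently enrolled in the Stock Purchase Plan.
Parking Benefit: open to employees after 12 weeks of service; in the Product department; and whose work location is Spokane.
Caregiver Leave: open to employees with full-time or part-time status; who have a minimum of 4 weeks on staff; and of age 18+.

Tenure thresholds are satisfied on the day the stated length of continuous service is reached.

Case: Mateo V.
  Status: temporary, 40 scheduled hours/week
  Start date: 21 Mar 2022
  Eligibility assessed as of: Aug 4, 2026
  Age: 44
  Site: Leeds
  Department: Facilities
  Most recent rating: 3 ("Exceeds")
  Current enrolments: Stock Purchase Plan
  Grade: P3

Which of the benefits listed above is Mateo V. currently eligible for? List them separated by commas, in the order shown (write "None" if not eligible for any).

Stock Purchase Plan, Charitable Gift Match

Service from 21 Mar 2022 to Aug 4, 2026: 1597 days.
Stock Purchase Plan — service 1597 days ≥ 9 months (≈270 days) ✓; age 44 ≥ 18 ✓; site Leeds ✓ → eligible.
Home Office Allowance — age 44 ≥ 25 ✓; rating 3 ≥ 3 ✓; dept Facilities ✗ → not eligible.
Charitable Gift Match — status temporary ✓ (not excluded); service 1597 days ≥ 2 years (≈730 days) ✓; enrolled in Stock Purchase Plan ✓ → eligible.
Parking Benefit — service 1597 days ≥ 12 weeks (≈84 days) ✓; dept Facilities ✗ → not eligible.
Caregiver Leave — status temporary ✗ (requires full-time or part-time) → not eligible.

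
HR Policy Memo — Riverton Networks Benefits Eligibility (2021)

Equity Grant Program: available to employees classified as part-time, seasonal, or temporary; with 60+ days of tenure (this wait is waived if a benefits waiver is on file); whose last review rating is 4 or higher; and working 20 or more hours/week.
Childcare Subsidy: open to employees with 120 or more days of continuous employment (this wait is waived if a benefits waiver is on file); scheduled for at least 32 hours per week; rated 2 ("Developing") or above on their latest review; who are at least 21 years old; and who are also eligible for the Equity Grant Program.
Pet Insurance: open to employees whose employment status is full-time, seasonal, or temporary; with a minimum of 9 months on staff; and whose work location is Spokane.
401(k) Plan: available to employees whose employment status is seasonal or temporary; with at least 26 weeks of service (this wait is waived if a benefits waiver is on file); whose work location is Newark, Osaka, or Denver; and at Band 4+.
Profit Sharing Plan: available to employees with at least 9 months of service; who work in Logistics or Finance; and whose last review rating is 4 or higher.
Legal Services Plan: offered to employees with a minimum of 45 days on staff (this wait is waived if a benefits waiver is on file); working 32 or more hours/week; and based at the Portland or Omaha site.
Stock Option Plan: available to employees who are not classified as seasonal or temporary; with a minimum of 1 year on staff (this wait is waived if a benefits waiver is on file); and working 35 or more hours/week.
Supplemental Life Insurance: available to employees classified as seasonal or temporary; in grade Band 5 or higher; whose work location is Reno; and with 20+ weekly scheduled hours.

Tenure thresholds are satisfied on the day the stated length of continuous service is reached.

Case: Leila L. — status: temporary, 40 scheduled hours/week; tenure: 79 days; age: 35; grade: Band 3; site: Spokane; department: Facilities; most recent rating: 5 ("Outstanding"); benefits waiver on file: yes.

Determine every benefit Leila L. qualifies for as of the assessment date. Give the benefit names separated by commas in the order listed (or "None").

Equity Grant Program — status temporary ✓; benefits waiver on file ✓; rating 5 ≥ 4 ✓; 40 hrs/wk ≥ 20 ✓ → eligible.
Childcare Subsidy — benefits waiver on file ✓; 40 hrs/wk ≥ 32 ✓; rating 5 ≥ 2 ✓; age 35 ≥ 21 ✓; eligible for Equity Grant Program ✓ → eligible.
Pet Insurance — status temporary ✓; service 79 days < 9 months (≈270 days) ✗ → not eligible.
401(k) Plan — status temporary ✓; benefits waiver on file ✓; site Spokane ✗ (not Newark, Osaka, or Denver) → not eligible.
Profit Sharing Plan — service 79 days < 9 months (≈270 days) ✗ → not eligible.
Legal Services Plan — benefits waiver on file ✓; 40 hrs/wk ≥ 32 ✓; site Spokane ✗ (not Portland or Omaha) → not eligible.
Stock Option Plan — status temporary ✗ (excluded) → not eligible.
Supplemental Life Insurance — status temporary ✓; grade Band 3 < Band 5 ✗ → not eligible.

Equity Grant Program, Childcare Subsidy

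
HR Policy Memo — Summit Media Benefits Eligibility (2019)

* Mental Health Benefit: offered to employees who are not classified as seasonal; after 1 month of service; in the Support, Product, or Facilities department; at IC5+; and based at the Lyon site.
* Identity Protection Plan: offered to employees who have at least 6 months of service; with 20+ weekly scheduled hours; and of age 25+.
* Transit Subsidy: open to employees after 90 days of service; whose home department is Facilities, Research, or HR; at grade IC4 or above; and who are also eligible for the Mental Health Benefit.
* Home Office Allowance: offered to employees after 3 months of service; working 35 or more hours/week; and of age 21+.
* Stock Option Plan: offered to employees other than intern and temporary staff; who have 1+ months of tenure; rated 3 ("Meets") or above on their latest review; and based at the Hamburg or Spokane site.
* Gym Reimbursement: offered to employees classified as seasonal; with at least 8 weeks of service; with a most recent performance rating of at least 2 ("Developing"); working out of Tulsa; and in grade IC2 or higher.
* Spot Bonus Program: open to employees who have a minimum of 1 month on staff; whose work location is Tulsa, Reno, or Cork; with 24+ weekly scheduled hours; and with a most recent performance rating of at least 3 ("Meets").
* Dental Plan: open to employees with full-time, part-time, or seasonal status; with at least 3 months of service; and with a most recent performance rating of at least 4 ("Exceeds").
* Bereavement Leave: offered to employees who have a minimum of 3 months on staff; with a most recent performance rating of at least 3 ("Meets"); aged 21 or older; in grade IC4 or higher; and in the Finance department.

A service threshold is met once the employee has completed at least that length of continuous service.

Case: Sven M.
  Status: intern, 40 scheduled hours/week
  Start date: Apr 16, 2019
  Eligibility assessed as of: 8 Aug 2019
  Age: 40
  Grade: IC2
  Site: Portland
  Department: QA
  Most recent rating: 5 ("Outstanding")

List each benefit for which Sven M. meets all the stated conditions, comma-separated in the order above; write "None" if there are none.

Service from Apr 16, 2019 to 8 Aug 2019: 114 days.
Mental Health Benefit — status intern ✓ (not excluded); service 114 days ≥ 1 month (≈30 days) ✓; dept QA ✗ → not eligible.
Identity Protection Plan — service 114 days < 6 months (≈180 days) ✗ → not eligible.
Transit Subsidy — service 114 days ≥ 90 days ✓; dept QA ✗ → not eligible.
Home Office Allowance — service 114 days ≥ 3 months (≈90 days) ✓; 40 hrs/wk ≥ 35 ✓; age 40 ≥ 21 ✓ → eligible.
Stock Option Plan — status intern ✗ (excluded) → not eligible.
Gym Reimbursement — status intern ✗ (requires seasonal) → not eligible.
Spot Bonus Program — service 114 days ≥ 1 month (≈30 days) ✓; site Portland ✗ (not Tulsa, Reno, or Cork) → not eligible.
Dental Plan — status intern ✗ (requires full-time, part-time, or seasonal) → not eligible.
Bereavement Leave — service 114 days ≥ 3 months (≈90 days) ✓; rating 5 ≥ 3 ✓; age 40 ≥ 21 ✓; grade IC2 < IC4 ✗ → not eligible.

Home Office Allowance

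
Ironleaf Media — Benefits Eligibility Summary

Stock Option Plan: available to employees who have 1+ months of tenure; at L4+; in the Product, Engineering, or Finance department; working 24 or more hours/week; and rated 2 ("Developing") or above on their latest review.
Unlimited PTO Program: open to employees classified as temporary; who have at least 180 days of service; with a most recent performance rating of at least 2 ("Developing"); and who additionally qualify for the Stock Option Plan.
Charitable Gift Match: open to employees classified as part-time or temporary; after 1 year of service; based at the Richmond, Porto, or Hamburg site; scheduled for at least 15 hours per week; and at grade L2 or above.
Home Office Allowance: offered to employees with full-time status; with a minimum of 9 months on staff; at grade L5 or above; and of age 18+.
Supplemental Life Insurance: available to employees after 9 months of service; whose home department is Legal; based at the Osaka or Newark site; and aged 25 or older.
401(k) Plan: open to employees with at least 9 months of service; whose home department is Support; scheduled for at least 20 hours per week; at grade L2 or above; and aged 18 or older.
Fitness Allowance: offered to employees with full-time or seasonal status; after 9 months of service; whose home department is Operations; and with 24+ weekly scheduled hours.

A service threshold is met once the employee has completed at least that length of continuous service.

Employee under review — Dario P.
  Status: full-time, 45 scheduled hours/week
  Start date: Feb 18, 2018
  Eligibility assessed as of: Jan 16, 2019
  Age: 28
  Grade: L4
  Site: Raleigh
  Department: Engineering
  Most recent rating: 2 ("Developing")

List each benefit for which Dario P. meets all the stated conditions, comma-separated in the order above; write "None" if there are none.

Service from Feb 18, 2018 to Jan 16, 2019: 332 days.
Stock Option Plan — service 332 days ≥ 1 month (≈30 days) ✓; grade L4 ≥ L4 ✓; dept Engineering ✓; 45 hrs/wk ≥ 24 ✓; rating 2 ≥ 2 ✓ → eligible.
Unlimited PTO Program — status full-time ✗ (requires temporary) → not eligible.
Charitable Gift Match — status full-time ✗ (requires part-time or temporary) → not eligible.
Home Office Allowance — status full-time ✓; service 332 days ≥ 9 months (≈270 days) ✓; grade L4 < L5 ✗ → not eligible.
Supplemental Life Insurance — service 332 days ≥ 9 months (≈270 days) ✓; dept Engineering ✗ → not eligible.
401(k) Plan — service 332 days ≥ 9 months (≈270 days) ✓; dept Engineering ✗ → not eligible.
Fitness Allowance — status full-time ✓; service 332 days ≥ 9 months (≈270 days) ✓; dept Engineering ✗ → not eligible.

Stock Option Plan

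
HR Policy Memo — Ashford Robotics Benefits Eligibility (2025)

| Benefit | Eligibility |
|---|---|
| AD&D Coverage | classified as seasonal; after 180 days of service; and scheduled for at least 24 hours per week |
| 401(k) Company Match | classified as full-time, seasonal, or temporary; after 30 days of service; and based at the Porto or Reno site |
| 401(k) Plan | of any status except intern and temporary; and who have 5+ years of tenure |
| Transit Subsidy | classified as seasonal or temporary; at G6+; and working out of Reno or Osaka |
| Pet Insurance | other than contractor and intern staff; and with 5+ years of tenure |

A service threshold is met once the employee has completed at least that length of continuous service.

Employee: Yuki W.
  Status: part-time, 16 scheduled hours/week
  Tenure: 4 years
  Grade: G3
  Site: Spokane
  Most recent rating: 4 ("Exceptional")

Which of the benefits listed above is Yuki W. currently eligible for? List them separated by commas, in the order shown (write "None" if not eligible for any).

AD&D Coverage — status part-time ✗ (requires seasonal) → not eligible.
401(k) Company Match — status part-time ✗ (requires full-time, seasonal, or temporary) → not eligible.
401(k) Plan — status part-time ✓ (not excluded); service 4 years < 5 years ✗ → not eligible.
Transit Subsidy — status part-time ✗ (requires seasonal or temporary) → not eligible.
Pet Insurance — status part-time ✓ (not excluded); service 4 years < 5 years ✗ → not eligible.

None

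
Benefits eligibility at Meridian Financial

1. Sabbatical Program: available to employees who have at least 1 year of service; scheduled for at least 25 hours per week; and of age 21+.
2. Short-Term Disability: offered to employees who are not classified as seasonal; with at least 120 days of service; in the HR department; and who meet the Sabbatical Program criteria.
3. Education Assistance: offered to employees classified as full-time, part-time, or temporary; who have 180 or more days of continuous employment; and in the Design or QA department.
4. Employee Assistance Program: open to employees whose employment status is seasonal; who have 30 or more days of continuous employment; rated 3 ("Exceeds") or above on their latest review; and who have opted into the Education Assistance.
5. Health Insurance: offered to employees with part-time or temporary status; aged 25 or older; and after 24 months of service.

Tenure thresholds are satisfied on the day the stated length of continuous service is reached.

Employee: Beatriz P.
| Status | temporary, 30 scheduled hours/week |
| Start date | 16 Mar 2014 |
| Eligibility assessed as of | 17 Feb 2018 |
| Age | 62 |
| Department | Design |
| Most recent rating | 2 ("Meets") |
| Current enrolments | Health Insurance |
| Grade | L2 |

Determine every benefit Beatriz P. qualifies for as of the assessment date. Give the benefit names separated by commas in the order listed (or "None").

Service from 16 Mar 2014 to 17 Feb 2018: 1434 days.
Sabbatical Program — service 1434 days ≥ 1 year (≈365 days) ✓; 30 hrs/wk ≥ 25 ✓; age 62 ≥ 21 ✓ → eligible.
Short-Term Disability — status temporary ✓ (not excluded); service 1434 days ≥ 120 days ✓; dept Design ✗ → not eligible.
Education Assistance — status temporary ✓; service 1434 days ≥ 180 days ✓; dept Design ✓ → eligible.
Employee Assistance Program — status temporary ✗ (requires seasonal) → not eligible.
Health Insurance — status temporary ✓; age 62 ≥ 25 ✓; service 1434 days ≥ 24 months (≈720 days) ✓ → eligible.

Sabbatical Program, Education Assistance, Health Insurance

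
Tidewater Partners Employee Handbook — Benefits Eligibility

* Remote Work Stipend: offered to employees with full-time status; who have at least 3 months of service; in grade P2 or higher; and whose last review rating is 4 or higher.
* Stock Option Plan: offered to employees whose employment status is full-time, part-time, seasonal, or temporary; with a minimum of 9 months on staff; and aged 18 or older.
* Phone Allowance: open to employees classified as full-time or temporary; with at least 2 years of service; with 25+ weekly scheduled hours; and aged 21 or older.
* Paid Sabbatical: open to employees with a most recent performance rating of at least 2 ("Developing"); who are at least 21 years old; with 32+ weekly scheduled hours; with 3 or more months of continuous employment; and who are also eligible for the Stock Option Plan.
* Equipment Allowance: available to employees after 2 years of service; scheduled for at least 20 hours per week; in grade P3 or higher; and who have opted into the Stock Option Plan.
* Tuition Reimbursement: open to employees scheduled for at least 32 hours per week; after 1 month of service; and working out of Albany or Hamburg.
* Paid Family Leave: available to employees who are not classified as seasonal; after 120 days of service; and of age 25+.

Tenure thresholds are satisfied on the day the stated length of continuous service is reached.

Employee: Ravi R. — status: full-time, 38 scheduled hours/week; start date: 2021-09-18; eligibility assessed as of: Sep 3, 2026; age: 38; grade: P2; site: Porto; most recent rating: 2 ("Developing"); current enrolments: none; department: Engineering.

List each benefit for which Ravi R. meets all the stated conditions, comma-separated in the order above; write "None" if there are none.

Service from 2021-09-18 to Sep 3, 2026: 1811 days.
Remote Work Stipend — status full-time ✓; service 1811 days ≥ 3 months (≈90 days) ✓; grade P2 ≥ P2 ✓; rating 2 < 4 ✗ → not eligible.
Stock Option Plan — status full-time ✓; service 1811 days ≥ 9 months (≈270 days) ✓; age 38 ≥ 18 ✓ → eligible.
Phone Allowance — status full-time ✓; service 1811 days ≥ 2 years (≈730 days) ✓; 38 hrs/wk ≥ 25 ✓; age 38 ≥ 21 ✓ → eligible.
Paid Sabbatical — rating 2 ≥ 2 ✓; age 38 ≥ 21 ✓; 38 hrs/wk ≥ 32 ✓; service 1811 days ≥ 3 months (≈90 days) ✓; eligible for Stock Option Plan ✓ → eligible.
Equipment Allowance — service 1811 days ≥ 2 years (≈730 days) ✓; 38 hrs/wk ≥ 20 ✓; grade P2 < P3 ✗ → not eligible.
Tuition Reimbursement — 38 hrs/wk ≥ 32 ✓; service 1811 days ≥ 1 month (≈30 days) ✓; site Porto ✗ (not Albany or Hamburg) → not eligible.
Paid Family Leave — status full-time ✓ (not excluded); service 1811 days ≥ 120 days ✓; age 38 ≥ 25 ✓ → eligible.

Stock Option Plan, Phone Allowance, Paid Sabbatical, Paid Family Leave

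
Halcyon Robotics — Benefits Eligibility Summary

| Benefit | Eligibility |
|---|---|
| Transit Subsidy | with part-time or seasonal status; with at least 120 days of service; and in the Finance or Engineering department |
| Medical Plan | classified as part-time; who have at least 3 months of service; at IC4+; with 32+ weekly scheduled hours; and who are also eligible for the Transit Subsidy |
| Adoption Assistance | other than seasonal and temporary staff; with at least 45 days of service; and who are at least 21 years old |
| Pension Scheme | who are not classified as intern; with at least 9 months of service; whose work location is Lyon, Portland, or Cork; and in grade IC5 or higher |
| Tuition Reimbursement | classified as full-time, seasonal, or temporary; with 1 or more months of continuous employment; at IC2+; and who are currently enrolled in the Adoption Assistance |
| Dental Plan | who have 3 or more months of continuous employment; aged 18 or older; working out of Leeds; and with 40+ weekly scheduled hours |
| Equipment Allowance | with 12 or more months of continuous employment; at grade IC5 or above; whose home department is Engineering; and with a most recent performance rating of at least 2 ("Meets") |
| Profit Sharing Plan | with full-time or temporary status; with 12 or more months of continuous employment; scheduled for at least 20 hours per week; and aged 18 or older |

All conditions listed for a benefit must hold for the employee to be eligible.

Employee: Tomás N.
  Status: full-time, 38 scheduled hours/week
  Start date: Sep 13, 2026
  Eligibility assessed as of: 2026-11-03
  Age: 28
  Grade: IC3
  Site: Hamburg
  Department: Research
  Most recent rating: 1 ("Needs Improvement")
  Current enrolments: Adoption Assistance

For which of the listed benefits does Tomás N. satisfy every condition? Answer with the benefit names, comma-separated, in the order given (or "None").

Service from Sep 13, 2026 to 2026-11-03: 51 days.
Transit Subsidy — status full-time ✗ (requires part-time or seasonal) → not eligible.
Medical Plan — status full-time ✗ (requires part-time) → not eligible.
Adoption Assistance — status full-time ✓ (not excluded); service 51 days ≥ 45 days ✓; age 28 ≥ 21 ✓ → eligible.
Pension Scheme — status full-time ✓ (not excluded); service 51 days < 9 months (≈270 days) ✗ → not eligible.
Tuition Reimbursement — status full-time ✓; service 51 days ≥ 1 month (≈30 days) ✓; grade IC3 ≥ IC2 ✓; enrolled in Adoption Assistance ✓ → eligible.
Dental Plan — service 51 days < 3 months (≈90 days) ✗ → not eligible.
Equipment Allowance — service 51 days < 12 months (≈360 days) ✗ → not eligible.
Profit Sharing Plan — status full-time ✓; service 51 days < 12 months (≈360 days) ✗ → not eligible.

Adoption Assistance, Tuition Reimbursement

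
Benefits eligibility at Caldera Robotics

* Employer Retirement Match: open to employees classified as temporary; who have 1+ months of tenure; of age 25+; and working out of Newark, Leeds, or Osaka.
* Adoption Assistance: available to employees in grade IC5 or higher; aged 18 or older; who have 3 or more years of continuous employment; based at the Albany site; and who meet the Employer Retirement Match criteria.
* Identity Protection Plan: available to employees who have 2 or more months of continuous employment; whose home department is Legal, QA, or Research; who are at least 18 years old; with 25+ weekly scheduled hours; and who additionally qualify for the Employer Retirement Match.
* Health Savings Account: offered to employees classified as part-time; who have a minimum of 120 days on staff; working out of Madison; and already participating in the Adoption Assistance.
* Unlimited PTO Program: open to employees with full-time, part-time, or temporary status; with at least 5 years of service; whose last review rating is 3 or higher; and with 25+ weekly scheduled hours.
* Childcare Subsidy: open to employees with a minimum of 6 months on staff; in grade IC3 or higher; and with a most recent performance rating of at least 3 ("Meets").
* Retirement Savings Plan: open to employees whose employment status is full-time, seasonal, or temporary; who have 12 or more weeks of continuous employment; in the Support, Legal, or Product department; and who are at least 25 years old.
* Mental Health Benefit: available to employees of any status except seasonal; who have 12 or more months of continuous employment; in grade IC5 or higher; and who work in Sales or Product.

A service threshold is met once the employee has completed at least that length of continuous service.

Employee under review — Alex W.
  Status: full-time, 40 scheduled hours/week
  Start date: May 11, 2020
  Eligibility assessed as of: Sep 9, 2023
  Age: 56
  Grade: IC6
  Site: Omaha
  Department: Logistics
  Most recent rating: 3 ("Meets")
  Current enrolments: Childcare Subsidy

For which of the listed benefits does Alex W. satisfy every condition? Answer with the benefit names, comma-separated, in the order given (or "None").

Childcare Subsidy

Service from May 11, 2020 to Sep 9, 2023: 1216 days.
Employer Retirement Match — status full-time ✗ (requires temporary) → not eligible.
Adoption Assistance — grade IC6 ≥ IC5 ✓; age 56 ≥ 18 ✓; service 1216 days ≥ 3 years (≈1095 days) ✓; site Omaha ✗ (not Albany) → not eligible.
Identity Protection Plan — service 1216 days ≥ 2 months (≈60 days) ✓; dept Logistics ✗ → not eligible.
Health Savings Account — status full-time ✗ (requires part-time) → not eligible.
Unlimited PTO Program — status full-time ✓; service 1216 days < 5 years (≈1825 days) ✗ → not eligible.
Childcare Subsidy — service 1216 days ≥ 6 months (≈180 days) ✓; grade IC6 ≥ IC3 ✓; rating 3 ≥ 3 ✓ → eligible.
Retirement Savings Plan — status full-time ✓; service 1216 days ≥ 12 weeks (≈84 days) ✓; dept Logistics ✗ → not eligible.
Mental Health Benefit — status full-time ✓ (not excluded); service 1216 days ≥ 12 months (≈360 days) ✓; grade IC6 ≥ IC5 ✓; dept Logistics ✗ → not eligible.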